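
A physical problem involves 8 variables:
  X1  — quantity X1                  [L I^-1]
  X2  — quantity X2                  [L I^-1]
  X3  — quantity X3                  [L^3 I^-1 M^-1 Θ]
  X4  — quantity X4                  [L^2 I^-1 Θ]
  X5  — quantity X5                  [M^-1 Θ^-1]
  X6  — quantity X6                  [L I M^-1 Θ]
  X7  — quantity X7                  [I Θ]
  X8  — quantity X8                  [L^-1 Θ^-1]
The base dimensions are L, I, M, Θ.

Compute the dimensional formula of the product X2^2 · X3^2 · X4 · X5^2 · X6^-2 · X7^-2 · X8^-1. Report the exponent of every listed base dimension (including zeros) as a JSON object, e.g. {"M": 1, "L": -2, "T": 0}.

Write exponents as rows L,I,M,Θ / cols X1,X2,X3,X4,X5,X6,X7,X8:
  L: [ 1  1  3  2  0  1  0 -1]
  I: [-1 -1 -1 -1  0  1  1  0]
  M: [ 0  0 -1  0 -1 -1  0  0]
  Θ: [ 0  0  1  1 -1  1  1 -1]
  [L]: (2)·1+(2)·3+(1)·2+(2)·0+(-2)·1+(-2)·0+(-1)·-1 = 9
  [I]: (2)·-1+(2)·-1+(1)·-1+(2)·0+(-2)·1+(-2)·1+(-1)·0 = -9
  [M]: (2)·0+(2)·-1+(1)·0+(2)·-1+(-2)·-1+(-2)·0+(-1)·0 = -2
  [Θ]: (2)·0+(2)·1+(1)·1+(2)·-1+(-2)·1+(-2)·1+(-1)·-1 = -2
⇒ L^9 I^-9 M^-2 Θ^-2

{"L": 9, "I": -9, "M": -2, "Θ": -2}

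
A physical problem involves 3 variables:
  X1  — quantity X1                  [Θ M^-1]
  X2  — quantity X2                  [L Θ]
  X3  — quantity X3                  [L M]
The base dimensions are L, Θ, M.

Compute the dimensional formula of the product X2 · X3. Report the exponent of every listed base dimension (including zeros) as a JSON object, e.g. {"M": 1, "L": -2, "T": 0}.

Write exponents as rows L,Θ,M / cols X1,X2,X3:
  L: [ 0  1  1]
  Θ: [ 1  1  0]
  M: [-1  0  1]
  [L]: (1)·1+(1)·1 = 2
  [Θ]: (1)·1+(1)·0 = 1
  [M]: (1)·0+(1)·1 = 1
⇒ L^2 Θ M

{"L": 2, "Θ": 1, "M": 1}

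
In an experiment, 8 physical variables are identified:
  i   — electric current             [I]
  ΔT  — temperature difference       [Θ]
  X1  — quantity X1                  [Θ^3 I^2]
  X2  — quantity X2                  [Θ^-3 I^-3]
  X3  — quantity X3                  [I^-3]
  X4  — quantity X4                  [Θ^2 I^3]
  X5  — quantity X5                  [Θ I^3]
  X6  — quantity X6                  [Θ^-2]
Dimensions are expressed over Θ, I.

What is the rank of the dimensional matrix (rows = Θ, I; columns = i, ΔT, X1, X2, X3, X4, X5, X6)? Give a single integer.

Exponent matrix [Θ,I] × [i,ΔT,X1,X2,X3,X4,X5,X6]:
  Θ: [ 0  1  3 -3  0  2  1 -2]
  I: [ 1  0  2 -3 -3  3  3  0]
Echelon form has 2 nonzero rows (pivots: i,ΔT)

2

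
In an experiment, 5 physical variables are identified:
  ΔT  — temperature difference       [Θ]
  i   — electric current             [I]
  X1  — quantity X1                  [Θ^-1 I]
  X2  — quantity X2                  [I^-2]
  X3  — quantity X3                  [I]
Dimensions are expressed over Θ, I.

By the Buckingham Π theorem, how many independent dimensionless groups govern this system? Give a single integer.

3

Exponent matrix [Θ,I] × [ΔT,i,X1,X2,X3]:
  Θ: [ 1  0 -1  0  0]
  I: [ 0  1  1 -2  1]
RREF → pivots at {ΔT,i} ⇒ r = 2
n=5, r=2 ⇒ 3 dimensionless groups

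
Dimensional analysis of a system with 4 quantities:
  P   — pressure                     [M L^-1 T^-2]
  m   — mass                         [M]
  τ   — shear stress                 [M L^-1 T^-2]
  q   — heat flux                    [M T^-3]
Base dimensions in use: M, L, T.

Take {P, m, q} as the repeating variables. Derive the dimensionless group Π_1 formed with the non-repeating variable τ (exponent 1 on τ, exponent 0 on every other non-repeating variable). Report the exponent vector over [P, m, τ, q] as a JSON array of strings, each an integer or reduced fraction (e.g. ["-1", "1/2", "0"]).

Dimensional matrix (M×L×T by P×m×τ×q):
  M: [ 1  1  1  1]
  L: [-1  0 -1  0]
  T: [-2  0 -2 -3]
RREF → pivots at {P,m,q} ⇒ r = 3
Pivot set = {P,m,q}, free = {τ}
RREF:
  r0: [   1    0    1    0]
  r1: [   0    1    0    0]
  r2: [   0    0    0    1]
Fix exponent of τ at 1; solve each RREF row for its pivot's exponent:
  r0: exp(P) + (1)·1 = 0 ⇒ exp(P) = -1
  r1: exp(m) + (0)·1 = 0 ⇒ exp(m) = 0
  r2: exp(q) + (0)·1 = 0 ⇒ exp(q) = 0
Π_1 = P^-1 · τ

["-1", "0", "1", "0"]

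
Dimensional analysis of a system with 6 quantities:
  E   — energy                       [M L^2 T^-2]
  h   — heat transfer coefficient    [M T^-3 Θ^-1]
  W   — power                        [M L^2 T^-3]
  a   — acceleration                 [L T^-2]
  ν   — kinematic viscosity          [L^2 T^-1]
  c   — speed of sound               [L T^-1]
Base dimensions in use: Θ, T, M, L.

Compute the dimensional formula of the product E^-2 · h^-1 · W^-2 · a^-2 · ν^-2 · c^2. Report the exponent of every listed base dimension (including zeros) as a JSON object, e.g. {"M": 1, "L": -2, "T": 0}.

{"Θ": 1, "T": 17, "M": -5, "L": -12}

Write exponents as rows Θ,T,M,L / cols E,h,W,a,ν,c:
  Θ: [ 0 -1  0  0  0  0]
  T: [-2 -3 -3 -2 -1 -1]
  M: [ 1  1  1  0  0  0]
  L: [ 2  0  2  1  2  1]
  [Θ]: (-2)·0+(-1)·-1+(-2)·0+(-2)·0+(-2)·0+(2)·0 = 1
  [T]: (-2)·-2+(-1)·-3+(-2)·-3+(-2)·-2+(-2)·-1+(2)·-1 = 17
  [M]: (-2)·1+(-1)·1+(-2)·1+(-2)·0+(-2)·0+(2)·0 = -5
  [L]: (-2)·2+(-1)·0+(-2)·2+(-2)·1+(-2)·2+(2)·1 = -12
⇒ Θ T^17 M^-5 L^-12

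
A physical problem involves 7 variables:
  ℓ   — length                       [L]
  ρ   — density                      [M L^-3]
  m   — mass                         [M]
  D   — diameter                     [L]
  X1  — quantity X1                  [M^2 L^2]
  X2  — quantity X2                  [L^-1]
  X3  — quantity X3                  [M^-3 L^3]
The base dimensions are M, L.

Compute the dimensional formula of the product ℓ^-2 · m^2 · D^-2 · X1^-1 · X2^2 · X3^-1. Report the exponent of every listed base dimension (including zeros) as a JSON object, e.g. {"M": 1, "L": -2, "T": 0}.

Exponent matrix [M,L] × [ℓ,ρ,m,D,X1,X2,X3]:
  M: [ 0  1  1  0  2  0 -3]
  L: [ 1 -3  0  1  2 -1  3]
  [M]: (-2)·0+(2)·1+(-2)·0+(-1)·2+(2)·0+(-1)·-3 = 3
  [L]: (-2)·1+(2)·0+(-2)·1+(-1)·2+(2)·-1+(-1)·3 = -11
⇒ M^3 L^-11

{"M": 3, "L": -11}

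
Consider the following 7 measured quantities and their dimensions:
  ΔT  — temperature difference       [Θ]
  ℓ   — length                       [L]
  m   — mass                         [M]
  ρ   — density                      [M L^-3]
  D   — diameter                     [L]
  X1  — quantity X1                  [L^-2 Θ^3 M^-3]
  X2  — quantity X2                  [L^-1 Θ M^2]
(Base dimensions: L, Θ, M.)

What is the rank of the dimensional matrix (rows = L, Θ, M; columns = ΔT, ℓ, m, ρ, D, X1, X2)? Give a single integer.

3

Exponent matrix [L,Θ,M] × [ΔT,ℓ,m,ρ,D,X1,X2]:
  L: [ 0  1  0 -3  1 -2 -1]
  Θ: [ 1  0  0  0  0  3  1]
  M: [ 0  0  1  1  0 -3  2]
Echelon form has 3 nonzero rows (pivots: ΔT,ℓ,m)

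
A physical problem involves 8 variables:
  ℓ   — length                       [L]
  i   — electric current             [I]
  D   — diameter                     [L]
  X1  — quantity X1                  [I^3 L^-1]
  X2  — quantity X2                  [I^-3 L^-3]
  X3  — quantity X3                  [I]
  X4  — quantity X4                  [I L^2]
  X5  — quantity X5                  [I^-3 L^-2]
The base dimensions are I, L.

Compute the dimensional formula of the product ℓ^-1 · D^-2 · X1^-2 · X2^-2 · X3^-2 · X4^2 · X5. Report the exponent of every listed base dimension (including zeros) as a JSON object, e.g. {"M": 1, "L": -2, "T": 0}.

{"I": -3, "L": 7}

Dimensional matrix (I×L by ℓ×i×D×X1×X2×X3×X4×X5):
  I: [ 0  1  0  3 -3  1  1 -3]
  L: [ 1  0  1 -1 -3  0  2 -2]
  [I]: (-1)·0+(-2)·0+(-2)·3+(-2)·-3+(-2)·1+(2)·1+(1)·-3 = -3
  [L]: (-1)·1+(-2)·1+(-2)·-1+(-2)·-3+(-2)·0+(2)·2+(1)·-2 = 7
⇒ I^-3 L^7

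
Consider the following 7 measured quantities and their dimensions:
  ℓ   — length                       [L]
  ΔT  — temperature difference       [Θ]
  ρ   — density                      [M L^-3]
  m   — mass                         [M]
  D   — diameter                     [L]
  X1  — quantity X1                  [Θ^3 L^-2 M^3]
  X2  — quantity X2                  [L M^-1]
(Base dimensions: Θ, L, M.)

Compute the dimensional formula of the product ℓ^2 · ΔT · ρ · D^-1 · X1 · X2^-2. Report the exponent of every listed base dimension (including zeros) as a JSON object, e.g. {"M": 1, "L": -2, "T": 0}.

{"Θ": 4, "L": -6, "M": 6}

Exponent matrix [Θ,L,M] × [ℓ,ΔT,ρ,m,D,X1,X2]:
  Θ: [ 0  1  0  0  0  3  0]
  L: [ 1  0 -3  0  1 -2  1]
  M: [ 0  0  1  1  0  3 -1]
  [Θ]: (2)·0+(1)·1+(1)·0+(-1)·0+(1)·3+(-2)·0 = 4
  [L]: (2)·1+(1)·0+(1)·-3+(-1)·1+(1)·-2+(-2)·1 = -6
  [M]: (2)·0+(1)·0+(1)·1+(-1)·0+(1)·3+(-2)·-1 = 6
⇒ Θ^4 L^-6 M^6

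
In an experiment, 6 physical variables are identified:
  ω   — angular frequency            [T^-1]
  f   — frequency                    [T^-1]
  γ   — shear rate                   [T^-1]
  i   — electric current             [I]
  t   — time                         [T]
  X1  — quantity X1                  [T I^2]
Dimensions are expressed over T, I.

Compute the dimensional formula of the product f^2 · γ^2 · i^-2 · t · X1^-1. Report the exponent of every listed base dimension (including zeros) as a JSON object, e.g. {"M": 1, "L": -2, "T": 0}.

{"T": -4, "I": -4}

Dimensional matrix (T×I by ω×f×γ×i×t×X1):
  T: [-1 -1 -1  0  1  1]
  I: [ 0  0  0  1  0  2]
  [T]: (2)·-1+(2)·-1+(-2)·0+(1)·1+(-1)·1 = -4
  [I]: (2)·0+(2)·0+(-2)·1+(1)·0+(-1)·2 = -4
⇒ T^-4 I^-4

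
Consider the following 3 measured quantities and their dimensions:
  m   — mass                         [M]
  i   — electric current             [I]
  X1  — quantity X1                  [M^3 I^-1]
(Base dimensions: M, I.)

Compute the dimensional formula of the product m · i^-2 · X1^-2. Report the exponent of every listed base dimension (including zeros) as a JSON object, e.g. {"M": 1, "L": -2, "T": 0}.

Dimensional matrix (M×I by m×i×X1):
  M: [ 1  0  3]
  I: [ 0  1 -1]
  [M]: (1)·1+(-2)·0+(-2)·3 = -5
  [I]: (1)·0+(-2)·1+(-2)·-1 = 0
⇒ M^-5

{"M": -5, "I": 0}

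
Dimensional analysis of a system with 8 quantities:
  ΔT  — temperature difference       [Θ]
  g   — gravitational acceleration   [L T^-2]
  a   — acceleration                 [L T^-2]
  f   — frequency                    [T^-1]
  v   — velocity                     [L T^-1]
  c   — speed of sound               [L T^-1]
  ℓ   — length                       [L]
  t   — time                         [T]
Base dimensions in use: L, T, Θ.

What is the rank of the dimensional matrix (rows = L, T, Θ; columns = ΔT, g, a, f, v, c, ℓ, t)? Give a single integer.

3

Dimensional matrix (L×T×Θ by ΔT×g×a×f×v×c×ℓ×t):
  L: [ 0  1  1  0  1  1  1  0]
  T: [ 0 -2 -2 -1 -1 -1  0  1]
  Θ: [ 1  0  0  0  0  0  0  0]
RREF → pivots at {ΔT,g,f} ⇒ r = 3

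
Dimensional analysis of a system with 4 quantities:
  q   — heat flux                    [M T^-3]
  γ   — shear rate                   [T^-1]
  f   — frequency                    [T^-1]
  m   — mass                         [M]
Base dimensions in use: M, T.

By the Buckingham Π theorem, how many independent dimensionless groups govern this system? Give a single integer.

Write exponents as rows M,T / cols q,γ,f,m:
  M: [ 1  0  0  1]
  T: [-3 -1 -1  0]
Echelon form has 2 nonzero rows (pivots: q,γ)
n=4, r=2 ⇒ 2 dimensionless groups

2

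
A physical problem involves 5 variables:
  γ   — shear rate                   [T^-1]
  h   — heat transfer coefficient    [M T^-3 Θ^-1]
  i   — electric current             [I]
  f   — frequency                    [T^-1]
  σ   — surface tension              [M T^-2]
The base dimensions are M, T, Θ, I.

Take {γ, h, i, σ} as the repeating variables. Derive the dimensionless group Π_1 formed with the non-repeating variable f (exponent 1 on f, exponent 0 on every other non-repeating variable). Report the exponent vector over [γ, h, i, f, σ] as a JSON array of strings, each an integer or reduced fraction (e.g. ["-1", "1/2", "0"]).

Exponent matrix [M,T,Θ,I] × [γ,h,i,f,σ]:
  M: [ 0  1  0  0  1]
  T: [-1 -3  0 -1 -2]
  Θ: [ 0 -1  0  0  0]
  I: [ 0  0  1  0  0]
RREF → pivots at {γ,h,i,σ} ⇒ r = 4
Repeat: γ,h,i,σ; free: f
RREF:
  r0: [   1    0    0    1    0]
  r1: [   0    1    0    0    0]
  r2: [   0    0    1    0    0]
  r3: [   0    0    0    0    1]
Fix exponent of f at 1; solve each RREF row for its pivot's exponent:
  r0: exp(γ) + (1)·1 = 0 ⇒ exp(γ) = -1
  r1: exp(h) + (0)·1 = 0 ⇒ exp(h) = 0
  r2: exp(i) + (0)·1 = 0 ⇒ exp(i) = 0
  r3: exp(σ) + (0)·1 = 0 ⇒ exp(σ) = 0
Π_1 = γ^-1 · f

["-1", "0", "0", "1", "0"]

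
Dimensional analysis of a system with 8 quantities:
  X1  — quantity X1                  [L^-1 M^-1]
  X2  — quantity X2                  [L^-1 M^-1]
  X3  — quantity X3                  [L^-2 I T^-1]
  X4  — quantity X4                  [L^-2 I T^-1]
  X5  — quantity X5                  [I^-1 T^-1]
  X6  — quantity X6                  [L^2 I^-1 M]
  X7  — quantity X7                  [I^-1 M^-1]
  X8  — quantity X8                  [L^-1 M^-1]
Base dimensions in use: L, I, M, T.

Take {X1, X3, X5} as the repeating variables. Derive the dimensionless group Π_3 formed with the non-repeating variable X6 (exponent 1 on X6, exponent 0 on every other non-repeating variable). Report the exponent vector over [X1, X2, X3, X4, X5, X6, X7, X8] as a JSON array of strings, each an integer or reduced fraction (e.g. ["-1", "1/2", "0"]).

["1", "0", "1/2", "0", "-1/2", "1", "0", "0"]

Exponent matrix [L,I,M,T] × [X1,X2,X3,X4,X5,X6,X7,X8]:
  L: [-1 -1 -2 -2  0  2  0 -1]
  I: [ 0  0  1  1 -1 -1 -1  0]
  M: [-1 -1  0  0  0  1 -1 -1]
  T: [ 0  0 -1 -1 -1  0  0  0]
RREF → pivots at {X1,X3,X5} ⇒ r = 3
Pivot set = {X1,X3,X5}, free = {X2,X4,X6,X7,X8}
RREF:
  r0: [   1    1    0    0    0   -1    1    1]
  r1: [   0    0    1    1    0 -1/2 -1/2    0]
  r2: [   0    0    0    0    1  1/2  1/2    0]
  r3: [   0    0    0    0    0    0    0    0]
Fix exponent of X6 at 1, X2 at 0, X4 at 0, X7 at 0, X8 at 0; solve each RREF row for its pivot's exponent:
  r0: exp(X1) + (-1)·1 = 0 ⇒ exp(X1) = 1
  r1: exp(X3) + (-1/2)·1 = 0 ⇒ exp(X3) = 1/2
  r2: exp(X5) + (1/2)·1 = 0 ⇒ exp(X5) = -1/2
Π_3 = X1 · X3^(1/2) · X5^(-1/2) · X6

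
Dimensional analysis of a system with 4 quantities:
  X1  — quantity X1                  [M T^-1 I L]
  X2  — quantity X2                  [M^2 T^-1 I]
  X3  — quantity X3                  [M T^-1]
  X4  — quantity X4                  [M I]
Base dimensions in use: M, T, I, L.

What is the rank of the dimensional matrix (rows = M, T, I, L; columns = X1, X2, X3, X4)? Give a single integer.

3

Write exponents as rows M,T,I,L / cols X1,X2,X3,X4:
  M: [ 1  2  1  1]
  T: [-1 -1 -1  0]
  I: [ 1  1  0  1]
  L: [ 1  0  0  0]
Row reduction gives pivot columns X1,X2,X3; rank = 3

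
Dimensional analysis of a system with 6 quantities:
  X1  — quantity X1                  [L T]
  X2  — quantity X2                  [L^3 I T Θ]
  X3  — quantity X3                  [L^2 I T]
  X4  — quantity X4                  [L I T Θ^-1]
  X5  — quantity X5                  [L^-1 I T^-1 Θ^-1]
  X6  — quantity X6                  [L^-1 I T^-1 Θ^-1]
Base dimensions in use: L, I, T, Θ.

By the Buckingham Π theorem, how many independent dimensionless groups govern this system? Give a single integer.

3

Dimensional matrix (L×I×T×Θ by X1×X2×X3×X4×X5×X6):
  L: [ 1  3  2  1 -1 -1]
  I: [ 0  1  1  1  1  1]
  T: [ 1  1  1  1 -1 -1]
  Θ: [ 0  1  0 -1 -1 -1]
Echelon form has 3 nonzero rows (pivots: X1,X2,X3)
6 vars − rank 3 = 3 Π groups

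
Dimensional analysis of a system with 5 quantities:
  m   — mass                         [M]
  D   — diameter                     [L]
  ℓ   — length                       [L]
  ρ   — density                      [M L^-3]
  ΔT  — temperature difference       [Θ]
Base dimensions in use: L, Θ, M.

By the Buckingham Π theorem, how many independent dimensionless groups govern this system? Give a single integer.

2

Write exponents as rows L,Θ,M / cols m,D,ℓ,ρ,ΔT:
  L: [ 0  1  1 -3  0]
  Θ: [ 0  0  0  0  1]
  M: [ 1  0  0  1  0]
RREF → pivots at {m,D,ΔT} ⇒ r = 3
n=5, r=3 ⇒ 2 dimensionless groups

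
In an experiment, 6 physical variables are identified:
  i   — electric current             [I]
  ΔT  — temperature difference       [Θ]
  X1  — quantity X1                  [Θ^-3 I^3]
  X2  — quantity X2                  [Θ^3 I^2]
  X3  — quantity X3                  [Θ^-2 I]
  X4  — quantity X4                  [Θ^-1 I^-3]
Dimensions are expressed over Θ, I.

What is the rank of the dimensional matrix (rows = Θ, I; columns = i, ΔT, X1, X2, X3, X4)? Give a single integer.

Write exponents as rows Θ,I / cols i,ΔT,X1,X2,X3,X4:
  Θ: [ 0  1 -3  3 -2 -1]
  I: [ 1  0  3  2  1 -3]
Row reduction gives pivot columns i,ΔT; rank = 2

2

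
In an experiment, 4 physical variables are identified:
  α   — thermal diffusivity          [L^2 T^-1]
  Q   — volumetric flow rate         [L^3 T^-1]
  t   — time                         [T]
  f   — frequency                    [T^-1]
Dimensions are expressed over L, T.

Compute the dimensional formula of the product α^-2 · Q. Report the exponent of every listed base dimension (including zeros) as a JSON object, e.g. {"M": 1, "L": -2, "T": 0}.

{"L": -1, "T": 1}

Exponent matrix [L,T] × [α,Q,t,f]:
  L: [ 2  3  0  0]
  T: [-1 -1  1 -1]
  [L]: (-2)·2+(1)·3 = -1
  [T]: (-2)·-1+(1)·-1 = 1
⇒ L^-1 T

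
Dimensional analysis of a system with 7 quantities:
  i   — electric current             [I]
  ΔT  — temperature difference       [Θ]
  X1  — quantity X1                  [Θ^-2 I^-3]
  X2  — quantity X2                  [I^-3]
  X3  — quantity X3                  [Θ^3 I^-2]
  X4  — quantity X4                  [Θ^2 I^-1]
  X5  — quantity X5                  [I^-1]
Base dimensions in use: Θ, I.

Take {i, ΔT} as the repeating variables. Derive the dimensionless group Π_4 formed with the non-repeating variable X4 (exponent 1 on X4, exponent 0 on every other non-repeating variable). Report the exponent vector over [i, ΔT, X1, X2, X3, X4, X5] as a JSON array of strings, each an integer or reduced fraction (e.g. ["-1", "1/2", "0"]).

Write exponents as rows Θ,I / cols i,ΔT,X1,X2,X3,X4,X5:
  Θ: [ 0  1 -2  0  3  2  0]
  I: [ 1  0 -3 -3 -2 -1 -1]
Row reduction gives pivot columns i,ΔT; rank = 2
Repeat: i,ΔT; free: X1,X2,X3,X4,X5
RREF:
  r0: [   1    0   -3   -3   -2   -1   -1]
  r1: [   0    1   -2    0    3    2    0]
Fix exponent of X4 at 1, X1 at 0, X2 at 0, X3 at 0, X5 at 0; solve each RREF row for its pivot's exponent:
  r0: exp(i) + (-1)·1 = 0 ⇒ exp(i) = 1
  r1: exp(ΔT) + (2)·1 = 0 ⇒ exp(ΔT) = -2
Π_4 = i · ΔT^-2 · X4

["1", "-2", "0", "0", "0", "1", "0"]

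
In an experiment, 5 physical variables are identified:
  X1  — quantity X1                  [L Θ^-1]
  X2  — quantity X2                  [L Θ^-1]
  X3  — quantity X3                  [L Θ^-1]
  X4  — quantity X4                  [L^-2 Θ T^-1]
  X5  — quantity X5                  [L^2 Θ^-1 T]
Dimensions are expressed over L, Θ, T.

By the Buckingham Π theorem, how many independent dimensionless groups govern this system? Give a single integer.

3

Write exponents as rows L,Θ,T / cols X1,X2,X3,X4,X5:
  L: [ 1  1  1 -2  2]
  Θ: [-1 -1 -1  1 -1]
  T: [ 0  0  0 -1  1]
Row reduction gives pivot columns X1,X4; rank = 2
Π count = n − r = 5 − 2 = 3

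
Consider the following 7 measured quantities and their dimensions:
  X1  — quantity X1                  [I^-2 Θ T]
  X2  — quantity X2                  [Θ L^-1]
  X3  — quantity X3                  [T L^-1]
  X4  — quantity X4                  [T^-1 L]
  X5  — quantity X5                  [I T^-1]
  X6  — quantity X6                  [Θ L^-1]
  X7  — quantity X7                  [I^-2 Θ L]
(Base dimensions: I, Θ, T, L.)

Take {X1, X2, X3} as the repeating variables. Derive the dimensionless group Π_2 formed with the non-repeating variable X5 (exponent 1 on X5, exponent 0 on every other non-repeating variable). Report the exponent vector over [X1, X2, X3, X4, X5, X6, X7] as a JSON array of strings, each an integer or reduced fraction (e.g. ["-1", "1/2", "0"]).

["1/2", "-1/2", "1/2", "0", "1", "0", "0"]

Exponent matrix [I,Θ,T,L] × [X1,X2,X3,X4,X5,X6,X7]:
  I: [-2  0  0  0  1  0 -2]
  Θ: [ 1  1  0  0  0  1  1]
  T: [ 1  0  1 -1 -1  0  0]
  L: [ 0 -1 -1  1  0 -1  1]
RREF → pivots at {X1,X2,X3} ⇒ r = 3
Pivot set = {X1,X2,X3}, free = {X4,X5,X6,X7}
RREF:
  r0: [   1    0    0    0 -1/2    0    1]
  r1: [   0    1    0    0  1/2    1    0]
  r2: [   0    0    1   -1 -1/2    0   -1]
  r3: [   0    0    0    0    0    0    0]
Fix exponent of X5 at 1, X4 at 0, X6 at 0, X7 at 0; solve each RREF row for its pivot's exponent:
  r0: exp(X1) + (-1/2)·1 = 0 ⇒ exp(X1) = 1/2
  r1: exp(X2) + (1/2)·1 = 0 ⇒ exp(X2) = -1/2
  r2: exp(X3) + (-1/2)·1 = 0 ⇒ exp(X3) = 1/2
Π_2 = X1^(1/2) · X2^(-1/2) · X3^(1/2) · X5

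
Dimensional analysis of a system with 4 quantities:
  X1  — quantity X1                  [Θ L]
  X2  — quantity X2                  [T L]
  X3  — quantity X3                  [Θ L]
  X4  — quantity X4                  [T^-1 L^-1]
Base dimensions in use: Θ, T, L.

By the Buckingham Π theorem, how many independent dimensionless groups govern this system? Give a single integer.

Write exponents as rows Θ,T,L / cols X1,X2,X3,X4:
  Θ: [ 1  0  1  0]
  T: [ 0  1  0 -1]
  L: [ 1  1  1 -1]
Echelon form has 2 nonzero rows (pivots: X1,X2)
4 vars − rank 2 = 2 Π groups

2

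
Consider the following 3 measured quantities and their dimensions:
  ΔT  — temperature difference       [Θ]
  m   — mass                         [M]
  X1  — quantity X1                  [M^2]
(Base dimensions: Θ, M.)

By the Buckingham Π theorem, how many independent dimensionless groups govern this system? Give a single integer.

1

Write exponents as rows Θ,M / cols ΔT,m,X1:
  Θ: [ 1  0  0]
  M: [ 0  1  2]
Echelon form has 2 nonzero rows (pivots: ΔT,m)
3 vars − rank 2 = 1 Π group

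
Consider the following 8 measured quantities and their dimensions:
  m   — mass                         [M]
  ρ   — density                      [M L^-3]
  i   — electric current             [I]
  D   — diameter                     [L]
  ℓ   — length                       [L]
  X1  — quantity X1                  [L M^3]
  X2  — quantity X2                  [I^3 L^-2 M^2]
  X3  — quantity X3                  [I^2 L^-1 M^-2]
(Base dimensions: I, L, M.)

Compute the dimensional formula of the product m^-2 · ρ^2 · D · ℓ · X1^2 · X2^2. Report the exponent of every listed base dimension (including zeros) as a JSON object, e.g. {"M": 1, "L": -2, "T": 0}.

Exponent matrix [I,L,M] × [m,ρ,i,D,ℓ,X1,X2,X3]:
  I: [ 0  0  1  0  0  0  3  2]
  L: [ 0 -3  0  1  1  1 -2 -1]
  M: [ 1  1  0  0  0  3  2 -2]
  [I]: (-2)·0+(2)·0+(1)·0+(1)·0+(2)·0+(2)·3 = 6
  [L]: (-2)·0+(2)·-3+(1)·1+(1)·1+(2)·1+(2)·-2 = -6
  [M]: (-2)·1+(2)·1+(1)·0+(1)·0+(2)·3+(2)·2 = 10
⇒ I^6 L^-6 M^10

{"I": 6, "L": -6, "M": 10}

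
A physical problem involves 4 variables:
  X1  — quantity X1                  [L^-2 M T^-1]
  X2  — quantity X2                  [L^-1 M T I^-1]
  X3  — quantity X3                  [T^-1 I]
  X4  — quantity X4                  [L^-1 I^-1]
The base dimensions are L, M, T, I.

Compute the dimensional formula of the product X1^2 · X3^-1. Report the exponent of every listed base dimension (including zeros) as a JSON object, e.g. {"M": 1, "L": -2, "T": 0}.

Dimensional matrix (L×M×T×I by X1×X2×X3×X4):
  L: [-2 -1  0 -1]
  M: [ 1  1  0  0]
  T: [-1  1 -1  0]
  I: [ 0 -1  1 -1]
  [L]: (2)·-2+(-1)·0 = -4
  [M]: (2)·1+(-1)·0 = 2
  [T]: (2)·-1+(-1)·-1 = -1
  [I]: (2)·0+(-1)·1 = -1
⇒ L^-4 M^2 T^-1 I^-1

{"L": -4, "M": 2, "T": -1, "I": -1}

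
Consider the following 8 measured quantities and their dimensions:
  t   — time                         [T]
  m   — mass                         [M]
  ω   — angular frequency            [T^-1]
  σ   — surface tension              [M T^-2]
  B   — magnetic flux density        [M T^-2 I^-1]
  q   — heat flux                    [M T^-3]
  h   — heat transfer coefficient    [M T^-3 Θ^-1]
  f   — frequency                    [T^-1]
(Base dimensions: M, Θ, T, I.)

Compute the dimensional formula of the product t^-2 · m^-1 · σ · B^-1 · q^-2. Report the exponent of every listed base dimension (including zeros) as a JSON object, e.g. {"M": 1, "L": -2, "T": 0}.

{"M": -3, "Θ": 0, "T": 4, "I": 1}

Exponent matrix [M,Θ,T,I] × [t,m,ω,σ,B,q,h,f]:
  M: [ 0  1  0  1  1  1  1  0]
  Θ: [ 0  0  0  0  0  0 -1  0]
  T: [ 1  0 -1 -2 -2 -3 -3 -1]
  I: [ 0  0  0  0 -1  0  0  0]
  [M]: (-2)·0+(-1)·1+(1)·1+(-1)·1+(-2)·1 = -3
  [Θ]: (-2)·0+(-1)·0+(1)·0+(-1)·0+(-2)·0 = 0
  [T]: (-2)·1+(-1)·0+(1)·-2+(-1)·-2+(-2)·-3 = 4
  [I]: (-2)·0+(-1)·0+(1)·0+(-1)·-1+(-2)·0 = 1
⇒ M^-3 T^4 I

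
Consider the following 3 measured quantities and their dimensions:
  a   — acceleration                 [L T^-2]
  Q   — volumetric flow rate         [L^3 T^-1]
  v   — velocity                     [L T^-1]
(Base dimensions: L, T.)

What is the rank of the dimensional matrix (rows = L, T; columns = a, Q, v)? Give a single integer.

2

Write exponents as rows L,T / cols a,Q,v:
  L: [ 1  3  1]
  T: [-2 -1 -1]
Row reduction gives pivot columns a,Q; rank = 2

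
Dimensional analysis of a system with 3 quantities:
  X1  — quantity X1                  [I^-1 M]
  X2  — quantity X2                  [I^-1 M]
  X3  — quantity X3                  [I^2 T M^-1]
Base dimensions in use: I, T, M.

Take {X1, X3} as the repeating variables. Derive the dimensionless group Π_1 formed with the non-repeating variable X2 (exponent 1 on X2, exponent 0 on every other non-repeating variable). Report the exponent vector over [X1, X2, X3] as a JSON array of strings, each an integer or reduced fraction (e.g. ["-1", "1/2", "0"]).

Dimensional matrix (I×T×M by X1×X2×X3):
  I: [-1 -1  2]
  T: [ 0  0  1]
  M: [ 1  1 -1]
Row reduction gives pivot columns X1,X3; rank = 2
Repeat: X1,X3; free: X2
RREF:
  r0: [   1    1    0]
  r1: [   0    0    1]
  r2: [   0    0    0]
Fix exponent of X2 at 1; solve each RREF row for its pivot's exponent:
  r0: exp(X1) + (1)·1 = 0 ⇒ exp(X1) = -1
  r1: exp(X3) + (0)·1 = 0 ⇒ exp(X3) = 0
Π_1 = X1^-1 · X2

["-1", "1", "0"]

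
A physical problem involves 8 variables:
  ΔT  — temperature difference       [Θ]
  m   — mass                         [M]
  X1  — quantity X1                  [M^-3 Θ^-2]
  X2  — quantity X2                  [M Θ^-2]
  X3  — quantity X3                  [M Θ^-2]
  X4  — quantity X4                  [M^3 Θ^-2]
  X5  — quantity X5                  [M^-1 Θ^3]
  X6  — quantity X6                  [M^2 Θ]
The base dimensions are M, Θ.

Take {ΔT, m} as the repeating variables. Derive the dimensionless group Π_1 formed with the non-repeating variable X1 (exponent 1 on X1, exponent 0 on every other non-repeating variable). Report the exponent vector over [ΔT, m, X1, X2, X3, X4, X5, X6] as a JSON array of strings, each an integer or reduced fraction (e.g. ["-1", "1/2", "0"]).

["2", "3", "1", "0", "0", "0", "0", "0"]

Dimensional matrix (M×Θ by ΔT×m×X1×X2×X3×X4×X5×X6):
  M: [ 0  1 -3  1  1  3 -1  2]
  Θ: [ 1  0 -2 -2 -2 -2  3  1]
RREF → pivots at {ΔT,m} ⇒ r = 2
Repeat: ΔT,m; free: X1,X2,X3,X4,X5,X6
RREF:
  r0: [   1    0   -2   -2   -2   -2    3    1]
  r1: [   0    1   -3    1    1    3   -1    2]
Fix exponent of X1 at 1, X2 at 0, X3 at 0, X4 at 0, X5 at 0, X6 at 0; solve each RREF row for its pivot's exponent:
  r0: exp(ΔT) + (-2)·1 = 0 ⇒ exp(ΔT) = 2
  r1: exp(m) + (-3)·1 = 0 ⇒ exp(m) = 3
Π_1 = ΔT^2 · m^3 · X1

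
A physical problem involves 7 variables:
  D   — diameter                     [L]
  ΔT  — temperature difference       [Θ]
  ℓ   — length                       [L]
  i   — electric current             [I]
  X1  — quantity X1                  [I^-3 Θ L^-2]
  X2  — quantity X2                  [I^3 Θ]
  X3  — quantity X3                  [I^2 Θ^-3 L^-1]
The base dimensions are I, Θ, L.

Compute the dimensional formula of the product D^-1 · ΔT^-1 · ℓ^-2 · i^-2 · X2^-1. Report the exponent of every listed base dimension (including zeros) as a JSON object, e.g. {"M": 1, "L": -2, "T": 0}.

{"I": -5, "Θ": -2, "L": -3}

Dimensional matrix (I×Θ×L by D×ΔT×ℓ×i×X1×X2×X3):
  I: [ 0  0  0  1 -3  3  2]
  Θ: [ 0  1  0  0  1  1 -3]
  L: [ 1  0  1  0 -2  0 -1]
  [I]: (-1)·0+(-1)·0+(-2)·0+(-2)·1+(-1)·3 = -5
  [Θ]: (-1)·0+(-1)·1+(-2)·0+(-2)·0+(-1)·1 = -2
  [L]: (-1)·1+(-1)·0+(-2)·1+(-2)·0+(-1)·0 = -3
⇒ I^-5 Θ^-2 L^-3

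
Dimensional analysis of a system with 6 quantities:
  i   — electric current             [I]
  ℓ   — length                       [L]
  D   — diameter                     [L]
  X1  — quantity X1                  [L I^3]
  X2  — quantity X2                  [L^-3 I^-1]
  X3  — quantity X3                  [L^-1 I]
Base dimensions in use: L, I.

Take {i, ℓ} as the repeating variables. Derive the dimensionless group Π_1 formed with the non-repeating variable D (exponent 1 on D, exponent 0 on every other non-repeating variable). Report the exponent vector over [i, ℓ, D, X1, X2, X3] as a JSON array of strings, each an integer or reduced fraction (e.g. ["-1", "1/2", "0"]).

["0", "-1", "1", "0", "0", "0"]

Exponent matrix [L,I] × [i,ℓ,D,X1,X2,X3]:
  L: [ 0  1  1  1 -3 -1]
  I: [ 1  0  0  3 -1  1]
Row reduction gives pivot columns i,ℓ; rank = 2
Pivot set = {i,ℓ}, free = {D,X1,X2,X3}
RREF:
  r0: [   1    0    0    3   -1    1]
  r1: [   0    1    1    1   -3   -1]
Fix exponent of D at 1, X1 at 0, X2 at 0, X3 at 0; solve each RREF row for its pivot's exponent:
  r0: exp(i) + (0)·1 = 0 ⇒ exp(i) = 0
  r1: exp(ℓ) + (1)·1 = 0 ⇒ exp(ℓ) = -1
Π_1 = ℓ^-1 · D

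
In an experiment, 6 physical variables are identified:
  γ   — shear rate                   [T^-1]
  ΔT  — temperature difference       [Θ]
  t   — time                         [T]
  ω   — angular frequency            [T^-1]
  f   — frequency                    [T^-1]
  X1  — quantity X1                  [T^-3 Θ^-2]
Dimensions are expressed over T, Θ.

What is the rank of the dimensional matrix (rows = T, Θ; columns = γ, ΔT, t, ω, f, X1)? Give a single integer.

Dimensional matrix (T×Θ by γ×ΔT×t×ω×f×X1):
  T: [-1  0  1 -1 -1 -3]
  Θ: [ 0  1  0  0  0 -2]
RREF → pivots at {γ,ΔT} ⇒ r = 2

2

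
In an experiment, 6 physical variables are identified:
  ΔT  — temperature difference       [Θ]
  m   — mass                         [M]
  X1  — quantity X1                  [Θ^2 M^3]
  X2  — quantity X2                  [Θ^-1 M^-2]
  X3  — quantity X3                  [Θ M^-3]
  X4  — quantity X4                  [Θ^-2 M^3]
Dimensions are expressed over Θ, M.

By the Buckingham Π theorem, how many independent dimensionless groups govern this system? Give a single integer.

4

Exponent matrix [Θ,M] × [ΔT,m,X1,X2,X3,X4]:
  Θ: [ 1  0  2 -1  1 -2]
  M: [ 0  1  3 -2 -3  3]
Echelon form has 2 nonzero rows (pivots: ΔT,m)
Π count = n − r = 6 − 2 = 4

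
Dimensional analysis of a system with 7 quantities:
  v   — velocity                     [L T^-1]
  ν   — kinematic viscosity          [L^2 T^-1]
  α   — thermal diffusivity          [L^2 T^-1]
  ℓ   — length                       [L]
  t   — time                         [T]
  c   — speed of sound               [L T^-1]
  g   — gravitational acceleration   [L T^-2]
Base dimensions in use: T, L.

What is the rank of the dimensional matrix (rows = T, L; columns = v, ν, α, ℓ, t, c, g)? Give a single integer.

2

Write exponents as rows T,L / cols v,ν,α,ℓ,t,c,g:
  T: [-1 -1 -1  0  1 -1 -2]
  L: [ 1  2  2  1  0  1  1]
RREF → pivots at {v,ν} ⇒ r = 2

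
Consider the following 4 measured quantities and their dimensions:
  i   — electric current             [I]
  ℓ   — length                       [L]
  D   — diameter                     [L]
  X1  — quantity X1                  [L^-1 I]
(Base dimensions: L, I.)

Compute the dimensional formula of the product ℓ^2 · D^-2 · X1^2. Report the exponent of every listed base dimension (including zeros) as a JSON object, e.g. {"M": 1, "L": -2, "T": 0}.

{"L": -2, "I": 2}

Write exponents as rows L,I / cols i,ℓ,D,X1:
  L: [ 0  1  1 -1]
  I: [ 1  0  0  1]
  [L]: (2)·1+(-2)·1+(2)·-1 = -2
  [I]: (2)·0+(-2)·0+(2)·1 = 2
⇒ L^-2 I^2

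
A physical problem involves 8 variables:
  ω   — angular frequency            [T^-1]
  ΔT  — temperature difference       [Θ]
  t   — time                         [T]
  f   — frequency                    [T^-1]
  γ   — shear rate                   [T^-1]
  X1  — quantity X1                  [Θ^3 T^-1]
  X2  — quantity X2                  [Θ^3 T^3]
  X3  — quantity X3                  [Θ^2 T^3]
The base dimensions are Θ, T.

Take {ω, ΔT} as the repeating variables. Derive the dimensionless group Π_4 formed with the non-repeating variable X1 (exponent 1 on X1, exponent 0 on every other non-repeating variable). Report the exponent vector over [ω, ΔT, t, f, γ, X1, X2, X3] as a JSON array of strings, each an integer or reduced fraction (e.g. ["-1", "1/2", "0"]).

Write exponents as rows Θ,T / cols ω,ΔT,t,f,γ,X1,X2,X3:
  Θ: [ 0  1  0  0  0  3  3  2]
  T: [-1  0  1 -1 -1 -1  3  3]
Echelon form has 2 nonzero rows (pivots: ω,ΔT)
Pivot set = {ω,ΔT}, free = {t,f,γ,X1,X2,X3}
RREF:
  r0: [   1    0   -1    1    1    1   -3   -3]
  r1: [   0    1    0    0    0    3    3    2]
Fix exponent of X1 at 1, t at 0, f at 0, γ at 0, X2 at 0, X3 at 0; solve each RREF row for its pivot's exponent:
  r0: exp(ω) + (1)·1 = 0 ⇒ exp(ω) = -1
  r1: exp(ΔT) + (3)·1 = 0 ⇒ exp(ΔT) = -3
Π_4 = ω^-1 · ΔT^-3 · X1

["-1", "-3", "0", "0", "0", "1", "0", "0"]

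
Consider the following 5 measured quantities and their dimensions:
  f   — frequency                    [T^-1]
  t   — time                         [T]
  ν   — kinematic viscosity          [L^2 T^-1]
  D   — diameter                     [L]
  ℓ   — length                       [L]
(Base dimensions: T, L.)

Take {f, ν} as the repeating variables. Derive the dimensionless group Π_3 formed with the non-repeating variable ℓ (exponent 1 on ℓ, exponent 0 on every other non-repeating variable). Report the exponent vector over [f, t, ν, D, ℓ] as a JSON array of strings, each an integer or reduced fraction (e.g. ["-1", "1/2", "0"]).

Dimensional matrix (T×L by f×t×ν×D×ℓ):
  T: [-1  1 -1  0  0]
  L: [ 0  0  2  1  1]
RREF → pivots at {f,ν} ⇒ r = 2
Repeat: f,ν; free: t,D,ℓ
RREF:
  r0: [   1   -1    0 -1/2 -1/2]
  r1: [   0    0    1  1/2  1/2]
Fix exponent of ℓ at 1, t at 0, D at 0; solve each RREF row for its pivot's exponent:
  r0: exp(f) + (-1/2)·1 = 0 ⇒ exp(f) = 1/2
  r1: exp(ν) + (1/2)·1 = 0 ⇒ exp(ν) = -1/2
Π_3 = f^(1/2) · ν^(-1/2) · ℓ

["1/2", "0", "-1/2", "0", "1"]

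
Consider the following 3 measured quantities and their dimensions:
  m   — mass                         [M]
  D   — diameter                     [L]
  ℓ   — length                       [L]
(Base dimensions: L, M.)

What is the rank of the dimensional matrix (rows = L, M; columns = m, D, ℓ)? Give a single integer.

Dimensional matrix (L×M by m×D×ℓ):
  L: [ 0  1  1]
  M: [ 1  0  0]
Row reduction gives pivot columns m,D; rank = 2

2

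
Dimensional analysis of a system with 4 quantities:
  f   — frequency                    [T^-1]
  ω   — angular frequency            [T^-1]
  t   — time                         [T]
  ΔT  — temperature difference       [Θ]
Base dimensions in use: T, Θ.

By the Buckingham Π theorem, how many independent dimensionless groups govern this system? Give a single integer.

Exponent matrix [T,Θ] × [f,ω,t,ΔT]:
  T: [-1 -1  1  0]
  Θ: [ 0  0  0  1]
Echelon form has 2 nonzero rows (pivots: f,ΔT)
n=4, r=2 ⇒ 2 dimensionless groups

2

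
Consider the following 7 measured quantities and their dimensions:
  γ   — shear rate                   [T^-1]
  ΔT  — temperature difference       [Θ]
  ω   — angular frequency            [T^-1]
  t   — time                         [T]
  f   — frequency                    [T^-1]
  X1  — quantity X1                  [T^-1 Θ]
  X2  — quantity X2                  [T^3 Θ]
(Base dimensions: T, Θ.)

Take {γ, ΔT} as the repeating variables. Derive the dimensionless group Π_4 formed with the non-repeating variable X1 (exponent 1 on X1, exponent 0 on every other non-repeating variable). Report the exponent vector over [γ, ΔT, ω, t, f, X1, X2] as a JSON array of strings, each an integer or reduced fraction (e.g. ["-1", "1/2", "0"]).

["-1", "-1", "0", "0", "0", "1", "0"]

Write exponents as rows T,Θ / cols γ,ΔT,ω,t,f,X1,X2:
  T: [-1  0 -1  1 -1 -1  3]
  Θ: [ 0  1  0  0  0  1  1]
RREF → pivots at {γ,ΔT} ⇒ r = 2
Pivot set = {γ,ΔT}, free = {ω,t,f,X1,X2}
RREF:
  r0: [   1    0    1   -1    1    1   -3]
  r1: [   0    1    0    0    0    1    1]
Fix exponent of X1 at 1, ω at 0, t at 0, f at 0, X2 at 0; solve each RREF row for its pivot's exponent:
  r0: exp(γ) + (1)·1 = 0 ⇒ exp(γ) = -1
  r1: exp(ΔT) + (1)·1 = 0 ⇒ exp(ΔT) = -1
Π_4 = γ^-1 · ΔT^-1 · X1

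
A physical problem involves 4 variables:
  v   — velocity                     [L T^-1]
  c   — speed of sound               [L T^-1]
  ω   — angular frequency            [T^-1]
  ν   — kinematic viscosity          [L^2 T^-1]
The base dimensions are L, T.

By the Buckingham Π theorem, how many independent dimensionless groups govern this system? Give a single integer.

Dimensional matrix (L×T by v×c×ω×ν):
  L: [ 1  1  0  2]
  T: [-1 -1 -1 -1]
Row reduction gives pivot columns v,ω; rank = 2
n=4, r=2 ⇒ 2 dimensionless groups

2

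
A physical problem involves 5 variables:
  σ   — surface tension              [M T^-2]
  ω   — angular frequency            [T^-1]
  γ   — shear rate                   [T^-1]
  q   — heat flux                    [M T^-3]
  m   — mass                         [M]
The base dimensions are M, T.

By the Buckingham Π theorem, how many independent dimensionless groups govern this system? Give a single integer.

Write exponents as rows M,T / cols σ,ω,γ,q,m:
  M: [ 1  0  0  1  1]
  T: [-2 -1 -1 -3  0]
Row reduction gives pivot columns σ,ω; rank = 2
n=5, r=2 ⇒ 3 dimensionless groups

3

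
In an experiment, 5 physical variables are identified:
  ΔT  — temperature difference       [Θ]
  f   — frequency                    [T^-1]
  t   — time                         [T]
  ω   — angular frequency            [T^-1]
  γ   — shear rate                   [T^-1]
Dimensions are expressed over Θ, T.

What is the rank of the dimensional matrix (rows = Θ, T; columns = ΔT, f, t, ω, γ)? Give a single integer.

2

Write exponents as rows Θ,T / cols ΔT,f,t,ω,γ:
  Θ: [ 1  0  0  0  0]
  T: [ 0 -1  1 -1 -1]
Row reduction gives pivot columns ΔT,f; rank = 2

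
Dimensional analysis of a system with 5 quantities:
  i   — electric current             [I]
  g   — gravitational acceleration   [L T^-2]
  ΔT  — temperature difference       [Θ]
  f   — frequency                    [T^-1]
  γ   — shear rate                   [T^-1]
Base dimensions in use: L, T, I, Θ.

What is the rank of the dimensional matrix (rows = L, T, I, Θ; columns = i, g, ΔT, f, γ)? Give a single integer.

Exponent matrix [L,T,I,Θ] × [i,g,ΔT,f,γ]:
  L: [ 0  1  0  0  0]
  T: [ 0 -2  0 -1 -1]
  I: [ 1  0  0  0  0]
  Θ: [ 0  0  1  0  0]
Echelon form has 4 nonzero rows (pivots: i,g,ΔT,f)

4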